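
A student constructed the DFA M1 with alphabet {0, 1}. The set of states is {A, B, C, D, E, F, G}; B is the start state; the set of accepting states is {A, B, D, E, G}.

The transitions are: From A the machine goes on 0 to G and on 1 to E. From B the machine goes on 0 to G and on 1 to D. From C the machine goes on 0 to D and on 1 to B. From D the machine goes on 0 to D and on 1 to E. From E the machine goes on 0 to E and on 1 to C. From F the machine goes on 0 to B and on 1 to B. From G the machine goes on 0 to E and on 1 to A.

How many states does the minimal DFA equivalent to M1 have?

6

First remove the unreachable states {F}; 6 states remain.
Start with accepting vs non-accepting: {A,B,D,E,G} | {C}.
On input 1, block {A,B,D,E,G} splits into {A,B,D,G} and {E}.
Split {A,B,D,G} by δ(·,0) → {A,B,D} and {G}.
Refine {A,B,D} on symbol 0: members go to different blocks, giving {A,B} and {D}.
Refine {A,B} on symbol 1: members go to different blocks, giving {A} and {B}.
The partition is now stable with 6 blocks: {A} | {C} | {E} | {G} | {D} | {B}.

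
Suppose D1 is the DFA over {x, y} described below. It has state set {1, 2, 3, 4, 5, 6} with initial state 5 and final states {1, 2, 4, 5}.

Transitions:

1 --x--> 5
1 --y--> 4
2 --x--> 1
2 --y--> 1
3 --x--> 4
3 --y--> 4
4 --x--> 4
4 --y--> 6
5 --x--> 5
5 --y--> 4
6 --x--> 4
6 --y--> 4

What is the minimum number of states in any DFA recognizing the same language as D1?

First remove the unreachable states {1,2,3}; 3 states remain.
P0 = {4,5} | {6}.
Split {4,5} by δ(·,y) → {4} and {5}.
The partition is now stable with 3 blocks: {4} | {6} | {5}.

3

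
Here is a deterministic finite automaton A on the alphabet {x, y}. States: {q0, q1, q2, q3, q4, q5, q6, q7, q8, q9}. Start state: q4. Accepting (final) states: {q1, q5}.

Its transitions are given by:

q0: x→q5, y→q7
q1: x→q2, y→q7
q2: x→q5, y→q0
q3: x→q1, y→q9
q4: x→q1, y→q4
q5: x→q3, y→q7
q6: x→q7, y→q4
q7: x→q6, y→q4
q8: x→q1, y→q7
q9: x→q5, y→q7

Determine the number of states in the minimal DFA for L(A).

5

States {q8} cannot be reached from the start state, so discard them.
P0 = {q1,q5} | {q0,q2,q3,q4,q6,q7,q9}.
Refine {q0,q2,q3,q4,q6,q7,q9} on symbol x: members go to different blocks, giving {q0,q2,q3,q4,q9} and {q6,q7}.
Split {q0,q2,q3,q4,q9} by δ(·,y) → {q2,q3,q4} and {q0,q9}.
On input y, block {q2,q3,q4} splits into {q2,q3} and {q4}.
The partition is now stable with 5 blocks: {q1,q5} | {q2,q3} | {q6,q7} | {q0,q9} | {q4}.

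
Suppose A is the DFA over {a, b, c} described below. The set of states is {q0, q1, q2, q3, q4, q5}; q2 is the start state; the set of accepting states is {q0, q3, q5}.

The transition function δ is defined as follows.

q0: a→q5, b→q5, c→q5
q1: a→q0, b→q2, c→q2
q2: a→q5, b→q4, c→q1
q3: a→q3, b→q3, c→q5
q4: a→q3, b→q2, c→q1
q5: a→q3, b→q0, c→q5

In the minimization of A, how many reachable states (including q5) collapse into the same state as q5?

3

P0 = {q0,q3,q5} | {q1,q2,q4}.
No further refinement is possible. Final partition (2 blocks): {q0,q3,q5} | {q1,q2,q4}.
The equivalence class containing q5 is {q0,q3,q5}, of size 3.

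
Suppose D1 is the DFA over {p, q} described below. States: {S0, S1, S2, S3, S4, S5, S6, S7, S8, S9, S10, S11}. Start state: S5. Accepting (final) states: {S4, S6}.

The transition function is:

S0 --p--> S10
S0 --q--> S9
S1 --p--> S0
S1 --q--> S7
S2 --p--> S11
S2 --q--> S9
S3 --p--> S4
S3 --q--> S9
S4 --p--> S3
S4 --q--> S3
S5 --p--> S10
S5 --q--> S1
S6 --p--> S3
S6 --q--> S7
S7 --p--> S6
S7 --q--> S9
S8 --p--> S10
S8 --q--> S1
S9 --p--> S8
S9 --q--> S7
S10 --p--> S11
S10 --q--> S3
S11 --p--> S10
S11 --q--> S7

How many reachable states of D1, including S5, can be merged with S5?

First remove the unreachable states {S2}; 11 states remain.
P0 = {S4,S6} | {S0,S1,S3,S5,S7,S8,S9,S10,S11}.
On input p, block {S0,S1,S3,S5,S7,S8,S9,S10,S11} splits into {S0,S1,S5,S8,S9,S10,S11} and {S3,S7}.
Refine {S0,S1,S5,S8,S9,S10,S11} on symbol q: members go to different blocks, giving {S1,S9,S10,S11} and {S0,S5,S8}.
Split {S1,S9,S10,S11} by δ(·,p) → {S1,S9} and {S10,S11}.
No further refinement is possible. Final partition (5 blocks): {S4,S6} | {S1,S9} | {S3,S7} | {S0,S5,S8} | {S10,S11}.
State S5 belongs to the block {S0,S5,S8}, which has 3 states.

3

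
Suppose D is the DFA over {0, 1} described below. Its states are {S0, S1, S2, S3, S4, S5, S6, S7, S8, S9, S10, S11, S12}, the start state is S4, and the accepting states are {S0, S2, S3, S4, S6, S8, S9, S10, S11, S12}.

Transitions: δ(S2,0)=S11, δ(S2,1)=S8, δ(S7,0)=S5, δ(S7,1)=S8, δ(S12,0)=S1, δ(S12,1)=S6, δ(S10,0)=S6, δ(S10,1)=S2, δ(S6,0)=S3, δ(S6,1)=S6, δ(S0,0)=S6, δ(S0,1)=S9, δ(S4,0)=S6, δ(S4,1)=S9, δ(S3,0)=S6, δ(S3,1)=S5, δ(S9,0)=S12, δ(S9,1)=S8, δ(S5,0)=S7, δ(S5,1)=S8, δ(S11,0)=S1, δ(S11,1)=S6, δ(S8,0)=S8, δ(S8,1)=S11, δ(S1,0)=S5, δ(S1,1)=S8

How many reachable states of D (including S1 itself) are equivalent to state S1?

Reachable states from the start: {S1,S3,S4,S5,S6,S7,S8,S9,S11,S12}. Unreachable: {S0,S2,S10} — drop them.
P0 = {S3,S4,S6,S8,S9,S11,S12} | {S1,S5,S7}.
Refine {S3,S4,S6,S8,S9,S11,S12} on symbol 0: members go to different blocks, giving {S3,S4,S6,S8,S9} and {S11,S12}.
Refine {S3,S4,S6,S8,S9} on symbol 0: members go to different blocks, giving {S3,S4,S6,S8} and {S9}.
Split {S3,S4,S6,S8} by δ(·,1) → {S3} and {S4} and {S6} and {S8}.
No further refinement is possible. Final partition (7 blocks): {S3} | {S1,S5,S7} | {S11,S12} | {S9} | {S4} | {S6} | {S8}.
State S1 belongs to the block {S1,S5,S7}, which has 3 states.

3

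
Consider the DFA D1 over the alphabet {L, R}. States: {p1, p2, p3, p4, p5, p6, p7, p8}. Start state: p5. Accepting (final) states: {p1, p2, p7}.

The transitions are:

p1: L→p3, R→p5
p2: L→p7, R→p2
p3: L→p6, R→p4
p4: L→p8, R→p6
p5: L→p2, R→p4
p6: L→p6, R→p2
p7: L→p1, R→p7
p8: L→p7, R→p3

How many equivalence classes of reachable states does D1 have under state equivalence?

Every state is reachable, so we keep all 8.
Start with accepting vs non-accepting: {p1,p2,p7} | {p3,p4,p5,p6,p8}.
Split {p1,p2,p7} by δ(·,L) → {p2,p7} and {p1}.
Split {p2,p7} by δ(·,L) → {p2} and {p7}.
On input L, block {p3,p4,p5,p6,p8} splits into {p3,p4,p6} and {p5} and {p8}.
On input L, block {p3,p4,p6} splits into {p3,p6} and {p4}.
Split {p3,p6} by δ(·,R) → {p3} and {p6}.
No further refinement is possible. Final partition (8 blocks): {p2} | {p3} | {p1} | {p7} | {p5} | {p8} | {p4} | {p6}.

8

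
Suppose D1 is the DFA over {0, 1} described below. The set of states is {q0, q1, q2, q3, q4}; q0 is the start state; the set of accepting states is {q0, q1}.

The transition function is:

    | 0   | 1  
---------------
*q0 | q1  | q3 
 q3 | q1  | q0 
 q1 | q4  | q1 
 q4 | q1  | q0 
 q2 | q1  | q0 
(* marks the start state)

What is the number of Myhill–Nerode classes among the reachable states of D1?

3

First remove the unreachable states {q2}; 4 states remain.
Start with accepting vs non-accepting: {q0,q1} | {q3,q4}.
On input 0, block {q0,q1} splits into {q0} and {q1}.
Stable partition: {q0} | {q3,q4} | {q1} — 3 equivalence classes.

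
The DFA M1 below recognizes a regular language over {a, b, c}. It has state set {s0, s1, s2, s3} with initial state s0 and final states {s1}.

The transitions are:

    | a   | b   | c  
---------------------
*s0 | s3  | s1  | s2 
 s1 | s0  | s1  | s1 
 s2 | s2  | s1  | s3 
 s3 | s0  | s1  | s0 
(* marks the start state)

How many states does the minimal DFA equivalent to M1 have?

2

Initial partition by acceptance: {s1} | {s0,s2,s3}.
No further refinement is possible. Final partition (2 blocks): {s1} | {s0,s2,s3}.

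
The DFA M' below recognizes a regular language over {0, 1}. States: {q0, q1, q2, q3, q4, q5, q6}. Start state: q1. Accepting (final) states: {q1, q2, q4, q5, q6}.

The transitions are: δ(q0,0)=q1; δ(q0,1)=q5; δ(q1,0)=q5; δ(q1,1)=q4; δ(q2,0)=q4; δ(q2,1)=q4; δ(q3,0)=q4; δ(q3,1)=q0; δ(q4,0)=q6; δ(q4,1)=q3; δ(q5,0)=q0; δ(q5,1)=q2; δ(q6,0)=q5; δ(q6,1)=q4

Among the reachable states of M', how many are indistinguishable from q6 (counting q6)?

All states are reachable from the start state.
Start with accepting vs non-accepting: {q1,q2,q4,q5,q6} | {q0,q3}.
On input 0, block {q1,q2,q4,q5,q6} splits into {q1,q2,q4,q6} and {q5}.
Refine {q1,q2,q4,q6} on symbol 0: members go to different blocks, giving {q1,q6} and {q2,q4}.
On input 0, block {q0,q3} splits into {q0} and {q3}.
Split {q2,q4} by δ(·,0) → {q2} and {q4}.
The partition is now stable with 6 blocks: {q1,q6} | {q0} | {q5} | {q2} | {q3} | {q4}.
State q6 belongs to the block {q1,q6}, which has 2 states.

2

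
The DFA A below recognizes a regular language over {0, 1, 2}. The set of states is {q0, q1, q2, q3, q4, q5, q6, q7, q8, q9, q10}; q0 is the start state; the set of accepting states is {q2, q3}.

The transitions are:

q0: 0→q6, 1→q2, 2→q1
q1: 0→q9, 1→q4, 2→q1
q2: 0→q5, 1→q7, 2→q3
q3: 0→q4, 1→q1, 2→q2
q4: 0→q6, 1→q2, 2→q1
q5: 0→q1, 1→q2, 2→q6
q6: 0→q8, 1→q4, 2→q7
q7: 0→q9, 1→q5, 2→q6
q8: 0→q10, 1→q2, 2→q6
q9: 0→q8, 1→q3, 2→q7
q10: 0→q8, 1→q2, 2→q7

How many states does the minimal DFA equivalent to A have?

Every state is reachable, so we keep all 11.
P0 = {q2,q3} | {q0,q1,q4,q5,q6,q7,q8,q9,q10}.
Refine {q0,q1,q4,q5,q6,q7,q8,q9,q10} on symbol 1: members go to different blocks, giving {q0,q4,q5,q8,q9,q10} and {q1,q6,q7}.
Split {q0,q4,q5,q8,q9,q10} by δ(·,0) → {q0,q4,q5} and {q8,q9,q10}.
The partition is now stable with 4 blocks: {q2,q3} | {q0,q4,q5} | {q1,q6,q7} | {q8,q9,q10}.

4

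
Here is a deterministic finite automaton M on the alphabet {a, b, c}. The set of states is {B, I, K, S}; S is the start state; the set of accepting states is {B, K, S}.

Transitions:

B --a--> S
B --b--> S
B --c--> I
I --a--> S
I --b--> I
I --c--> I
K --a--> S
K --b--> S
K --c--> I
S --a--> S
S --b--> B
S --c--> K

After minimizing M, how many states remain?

Every state is reachable, so we keep all 4.
Initial partition by acceptance: {B,K,S} | {I}.
Refine {B,K,S} on symbol c: members go to different blocks, giving {B,K} and {S}.
No further refinement is possible. Final partition (3 blocks): {B,K} | {I} | {S}.

3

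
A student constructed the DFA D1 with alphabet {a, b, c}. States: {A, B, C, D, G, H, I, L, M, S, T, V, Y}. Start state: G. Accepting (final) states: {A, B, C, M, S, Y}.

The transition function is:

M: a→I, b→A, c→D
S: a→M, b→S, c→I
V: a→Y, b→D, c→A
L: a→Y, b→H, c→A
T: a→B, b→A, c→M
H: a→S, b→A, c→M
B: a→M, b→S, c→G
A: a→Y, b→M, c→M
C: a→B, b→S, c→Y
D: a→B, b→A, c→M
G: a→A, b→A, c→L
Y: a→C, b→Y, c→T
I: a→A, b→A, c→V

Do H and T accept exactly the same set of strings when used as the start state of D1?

Yes

Initial partition by acceptance: {A,B,C,M,S,Y} | {D,G,H,I,L,T,V}.
On input a, block {A,B,C,M,S,Y} splits into {A,B,C,S,Y} and {M}.
Refine {A,B,C,S,Y} on symbol a: members go to different blocks, giving {A,C,Y} and {B,S}.
On input a, block {A,C,Y} splits into {A,Y} and {C}.
On input a, block {A,Y} splits into {Y} and {A}.
On input a, block {D,G,H,I,L,T,V} splits into {D,H,T} and {G,I} and {L,V}.
No further refinement is possible. Final partition (8 blocks): {Y} | {D,H,T} | {M} | {B,S} | {C} | {A} | {G,I} | {L,V}.
H and T lie in the same block of the stable partition, so they are equivalent — no string distinguishes them.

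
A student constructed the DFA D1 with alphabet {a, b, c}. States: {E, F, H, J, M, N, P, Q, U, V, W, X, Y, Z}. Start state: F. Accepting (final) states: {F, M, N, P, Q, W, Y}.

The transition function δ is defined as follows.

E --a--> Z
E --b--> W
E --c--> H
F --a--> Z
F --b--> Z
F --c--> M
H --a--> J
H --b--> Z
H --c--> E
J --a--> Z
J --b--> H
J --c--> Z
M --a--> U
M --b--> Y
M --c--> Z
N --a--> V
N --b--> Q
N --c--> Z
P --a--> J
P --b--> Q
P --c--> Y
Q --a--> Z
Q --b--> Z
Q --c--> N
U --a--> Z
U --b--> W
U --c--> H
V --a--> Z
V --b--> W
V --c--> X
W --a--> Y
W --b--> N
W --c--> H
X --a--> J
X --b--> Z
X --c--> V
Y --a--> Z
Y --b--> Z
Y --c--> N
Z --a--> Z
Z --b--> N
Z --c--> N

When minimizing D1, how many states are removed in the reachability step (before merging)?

No path from F leads to P; the other 13 states are all reachable.

1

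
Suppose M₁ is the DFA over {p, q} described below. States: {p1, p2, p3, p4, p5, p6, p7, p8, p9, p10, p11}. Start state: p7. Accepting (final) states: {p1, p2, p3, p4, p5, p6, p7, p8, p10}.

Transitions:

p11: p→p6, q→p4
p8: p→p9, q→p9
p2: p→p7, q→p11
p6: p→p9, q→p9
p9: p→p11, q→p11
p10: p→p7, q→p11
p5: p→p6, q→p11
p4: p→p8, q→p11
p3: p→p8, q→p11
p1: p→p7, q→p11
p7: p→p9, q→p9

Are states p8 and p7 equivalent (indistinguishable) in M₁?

Yes

Reachable states from the start: {p4,p6,p7,p8,p9,p11}. Unreachable: {p1,p2,p3,p5,p10} — drop them.
Initial partition by acceptance: {p4,p6,p7,p8} | {p9,p11}.
Refine {p4,p6,p7,p8} on symbol p: members go to different blocks, giving {p6,p7,p8} and {p4}.
On input p, block {p9,p11} splits into {p9} and {p11}.
The partition is now stable with 4 blocks: {p6,p7,p8} | {p9} | {p4} | {p11}.
p8 and p7 lie in the same block of the stable partition, so they are equivalent — no string distinguishes them.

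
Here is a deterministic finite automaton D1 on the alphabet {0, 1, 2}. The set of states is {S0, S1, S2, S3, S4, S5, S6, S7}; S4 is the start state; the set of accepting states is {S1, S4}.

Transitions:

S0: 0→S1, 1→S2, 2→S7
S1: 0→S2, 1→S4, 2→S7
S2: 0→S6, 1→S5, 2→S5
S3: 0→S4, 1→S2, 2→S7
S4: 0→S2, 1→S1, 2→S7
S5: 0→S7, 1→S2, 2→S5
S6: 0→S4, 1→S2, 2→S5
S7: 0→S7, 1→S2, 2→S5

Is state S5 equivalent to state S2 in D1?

No

Reachable states from the start: {S1,S2,S4,S5,S6,S7}. Unreachable: {S0,S3} — drop them.
P0 = {S1,S4} | {S2,S5,S6,S7}.
On input 0, block {S2,S5,S6,S7} splits into {S2,S5,S7} and {S6}.
Split {S2,S5,S7} by δ(·,0) → {S5,S7} and {S2}.
The partition is now stable with 4 blocks: {S1,S4} | {S5,S7} | {S6} | {S2}.
S5 and S2 end up in different blocks, so they are distinguishable. For instance, the string '00' is accepted from only S2.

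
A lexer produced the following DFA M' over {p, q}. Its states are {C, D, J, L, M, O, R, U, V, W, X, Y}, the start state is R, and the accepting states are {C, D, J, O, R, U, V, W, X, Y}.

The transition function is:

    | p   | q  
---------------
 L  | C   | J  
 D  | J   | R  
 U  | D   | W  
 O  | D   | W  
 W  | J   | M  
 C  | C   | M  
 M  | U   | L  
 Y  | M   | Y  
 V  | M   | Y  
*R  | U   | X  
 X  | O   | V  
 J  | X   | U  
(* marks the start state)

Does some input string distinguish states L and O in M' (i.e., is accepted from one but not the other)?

Initial partition by acceptance: {C,D,J,O,R,U,V,W,X,Y} | {L,M}.
On input p, block {C,D,J,O,R,U,V,W,X,Y} splits into {C,D,J,O,R,U,W,X} and {V,Y}.
On input q, block {C,D,J,O,R,U,W,X} splits into {D,J,O,R,U} and {C,W} and {X}.
On input p, block {D,J,O,R,U} splits into {D,O,R,U} and {J}.
On input p, block {D,O,R,U} splits into {O,R,U} and {D}.
On input p, block {O,R,U} splits into {O,U} and {R}.
Refine {L,M} on symbol p: members go to different blocks, giving {M} and {L}.
On input p, block {C,W} splits into {C} and {W}.
Stable partition: {O,U} | {M} | {V,Y} | {C} | {X} | {J} | {D} | {R} | {L} | {W} — 10 equivalence classes.
L and O end up in different blocks, so they are distinguishable. For instance, the string 'ε' is accepted from only O.

Yes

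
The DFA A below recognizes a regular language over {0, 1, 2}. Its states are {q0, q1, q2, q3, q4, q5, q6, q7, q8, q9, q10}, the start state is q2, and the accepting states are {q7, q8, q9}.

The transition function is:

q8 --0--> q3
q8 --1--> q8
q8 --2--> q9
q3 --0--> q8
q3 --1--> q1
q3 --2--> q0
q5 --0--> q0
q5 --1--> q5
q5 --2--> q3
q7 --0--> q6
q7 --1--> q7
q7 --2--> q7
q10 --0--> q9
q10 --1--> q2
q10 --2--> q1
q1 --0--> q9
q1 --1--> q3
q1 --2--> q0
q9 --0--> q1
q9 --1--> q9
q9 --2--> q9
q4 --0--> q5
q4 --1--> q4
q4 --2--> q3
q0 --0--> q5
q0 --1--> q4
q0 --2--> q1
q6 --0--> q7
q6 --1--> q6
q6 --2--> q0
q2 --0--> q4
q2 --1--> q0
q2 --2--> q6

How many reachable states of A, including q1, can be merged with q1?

3

First remove the unreachable states {q10}; 10 states remain.
P0 = {q7,q8,q9} | {q0,q1,q2,q3,q4,q5,q6}.
On input 0, block {q0,q1,q2,q3,q4,q5,q6} splits into {q0,q2,q4,q5} and {q1,q3,q6}.
No further refinement is possible. Final partition (3 blocks): {q7,q8,q9} | {q0,q2,q4,q5} | {q1,q3,q6}.
The equivalence class containing q1 is {q1,q3,q6}, of size 3.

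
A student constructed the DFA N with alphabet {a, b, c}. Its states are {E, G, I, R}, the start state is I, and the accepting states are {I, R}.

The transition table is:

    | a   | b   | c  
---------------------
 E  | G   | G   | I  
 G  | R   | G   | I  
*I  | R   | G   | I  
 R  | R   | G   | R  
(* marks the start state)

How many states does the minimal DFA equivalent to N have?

States {E} cannot be reached from the start state, so discard them.
Start with accepting vs non-accepting: {I,R} | {G}.
The partition is now stable with 2 blocks: {I,R} | {G}.

2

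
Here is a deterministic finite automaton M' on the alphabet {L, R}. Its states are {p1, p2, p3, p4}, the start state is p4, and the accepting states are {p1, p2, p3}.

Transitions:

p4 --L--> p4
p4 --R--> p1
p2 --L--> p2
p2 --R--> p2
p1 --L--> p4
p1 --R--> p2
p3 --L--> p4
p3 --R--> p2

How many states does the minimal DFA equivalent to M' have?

Reachable states from the start: {p1,p2,p4}. Unreachable: {p3} — drop them.
P0 = {p1,p2} | {p4}.
Refine {p1,p2} on symbol L: members go to different blocks, giving {p1} and {p2}.
Stable partition: {p1} | {p4} | {p2} — 3 equivalence classes.

3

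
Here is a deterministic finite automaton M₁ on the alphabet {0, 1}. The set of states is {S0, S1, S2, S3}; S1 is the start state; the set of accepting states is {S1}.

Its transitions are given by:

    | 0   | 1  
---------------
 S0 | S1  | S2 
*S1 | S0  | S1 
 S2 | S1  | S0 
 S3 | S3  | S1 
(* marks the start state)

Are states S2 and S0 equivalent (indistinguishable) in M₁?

Yes

Reachable states from the start: {S0,S1,S2}. Unreachable: {S3} — drop them.
Start with accepting vs non-accepting: {S1} | {S0,S2}.
No further refinement is possible. Final partition (2 blocks): {S1} | {S0,S2}.
S2 and S0 lie in the same block of the stable partition, so they are equivalent — no string distinguishes them.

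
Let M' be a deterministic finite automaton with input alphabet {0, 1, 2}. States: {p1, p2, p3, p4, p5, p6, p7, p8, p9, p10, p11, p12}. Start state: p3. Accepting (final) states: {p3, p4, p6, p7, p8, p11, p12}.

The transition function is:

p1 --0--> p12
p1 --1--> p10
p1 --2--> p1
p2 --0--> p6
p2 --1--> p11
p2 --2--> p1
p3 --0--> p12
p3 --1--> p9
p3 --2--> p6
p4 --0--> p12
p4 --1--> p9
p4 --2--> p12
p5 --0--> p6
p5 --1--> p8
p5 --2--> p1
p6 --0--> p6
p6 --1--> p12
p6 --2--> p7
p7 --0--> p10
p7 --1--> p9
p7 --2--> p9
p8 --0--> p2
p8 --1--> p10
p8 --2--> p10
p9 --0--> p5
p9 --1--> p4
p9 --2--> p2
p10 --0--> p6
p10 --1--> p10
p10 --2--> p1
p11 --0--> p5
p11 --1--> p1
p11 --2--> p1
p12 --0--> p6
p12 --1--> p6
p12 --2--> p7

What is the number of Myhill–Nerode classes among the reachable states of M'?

7

Every state is reachable, so we keep all 12.
Start with accepting vs non-accepting: {p3,p4,p6,p7,p8,p11,p12} | {p1,p2,p5,p9,p10}.
On input 0, block {p3,p4,p6,p7,p8,p11,p12} splits into {p3,p4,p6,p12} and {p7,p8,p11}.
On input 1, block {p3,p4,p6,p12} splits into {p3,p4} and {p6,p12}.
On input 0, block {p1,p2,p5,p9,p10} splits into {p1,p2,p5,p10} and {p9}.
Split {p1,p2,p5,p10} by δ(·,1) → {p1,p10} and {p2,p5}.
Refine {p7,p8,p11} on symbol 0: members go to different blocks, giving {p8,p11} and {p7}.
The partition is now stable with 7 blocks: {p3,p4} | {p1,p10} | {p8,p11} | {p6,p12} | {p9} | {p2,p5} | {p7}.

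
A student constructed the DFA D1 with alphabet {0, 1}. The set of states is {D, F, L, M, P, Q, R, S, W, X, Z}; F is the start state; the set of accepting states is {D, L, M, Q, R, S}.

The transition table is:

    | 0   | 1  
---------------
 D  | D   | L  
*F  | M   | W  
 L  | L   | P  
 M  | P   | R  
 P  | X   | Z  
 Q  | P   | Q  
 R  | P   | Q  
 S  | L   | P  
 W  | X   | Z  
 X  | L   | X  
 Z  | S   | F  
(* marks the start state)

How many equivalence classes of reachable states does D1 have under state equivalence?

First remove the unreachable states {D}; 10 states remain.
Initial partition by acceptance: {L,M,Q,R,S} | {F,P,W,X,Z}.
Refine {L,M,Q,R,S} on symbol 0: members go to different blocks, giving {M,Q,R} and {L,S}.
On input 0, block {F,P,W,X,Z} splits into {P,W} and {X,Z} and {F}.
Split {X,Z} by δ(·,1) → {X} and {Z}.
No further refinement is possible. Final partition (6 blocks): {M,Q,R} | {P,W} | {L,S} | {X} | {F} | {Z}.

6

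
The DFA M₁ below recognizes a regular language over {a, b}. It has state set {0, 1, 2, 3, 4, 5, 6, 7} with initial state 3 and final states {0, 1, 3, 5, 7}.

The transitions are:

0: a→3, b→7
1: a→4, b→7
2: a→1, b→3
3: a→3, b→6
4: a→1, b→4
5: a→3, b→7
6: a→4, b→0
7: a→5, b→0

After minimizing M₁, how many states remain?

6

Reachable states from the start: {0,1,3,4,5,6,7}. Unreachable: {2} — drop them.
Initial partition by acceptance: {0,1,3,5,7} | {4,6}.
On input a, block {0,1,3,5,7} splits into {0,3,5,7} and {1}.
Split {0,3,5,7} by δ(·,b) → {0,5,7} and {3}.
On input a, block {0,5,7} splits into {0,5} and {7}.
On input a, block {4,6} splits into {4} and {6}.
No further refinement is possible. Final partition (6 blocks): {0,5} | {4} | {1} | {3} | {7} | {6}.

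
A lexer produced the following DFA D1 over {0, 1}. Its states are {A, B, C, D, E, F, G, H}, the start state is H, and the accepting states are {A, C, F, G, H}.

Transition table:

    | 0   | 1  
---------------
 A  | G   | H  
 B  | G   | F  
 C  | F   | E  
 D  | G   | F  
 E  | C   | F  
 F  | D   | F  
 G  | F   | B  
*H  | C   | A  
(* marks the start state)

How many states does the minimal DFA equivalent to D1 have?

4

Every state is reachable, so we keep all 8.
Initial partition by acceptance: {A,C,F,G,H} | {B,D,E}.
Refine {A,C,F,G,H} on symbol 0: members go to different blocks, giving {A,C,G,H} and {F}.
Refine {A,C,G,H} on symbol 0: members go to different blocks, giving {A,H} and {C,G}.
No further refinement is possible. Final partition (4 blocks): {A,H} | {B,D,E} | {F} | {C,G}.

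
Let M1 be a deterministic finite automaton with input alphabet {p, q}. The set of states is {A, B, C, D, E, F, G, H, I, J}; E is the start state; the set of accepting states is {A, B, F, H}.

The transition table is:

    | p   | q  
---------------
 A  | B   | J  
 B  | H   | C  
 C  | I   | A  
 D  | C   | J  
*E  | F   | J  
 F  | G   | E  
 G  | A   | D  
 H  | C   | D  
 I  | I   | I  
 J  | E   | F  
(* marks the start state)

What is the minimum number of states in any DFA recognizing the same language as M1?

10

Every state is reachable, so we keep all 10.
Initial partition by acceptance: {A,B,F,H} | {C,D,E,G,I,J}.
Split {A,B,F,H} by δ(·,p) → {A,B} and {F,H}.
On input p, block {A,B} splits into {A} and {B}.
Refine {C,D,E,G,I,J} on symbol p: members go to different blocks, giving {C,D,I,J} and {E} and {G}.
On input p, block {C,D,I,J} splits into {C,D,I} and {J}.
Refine {C,D,I} on symbol q: members go to different blocks, giving {C} and {D} and {I}.
Split {F,H} by δ(·,p) → {F} and {H}.
No further refinement is possible. Final partition (10 blocks): {A} | {C} | {F} | {B} | {E} | {G} | {J} | {D} | {I} | {H}.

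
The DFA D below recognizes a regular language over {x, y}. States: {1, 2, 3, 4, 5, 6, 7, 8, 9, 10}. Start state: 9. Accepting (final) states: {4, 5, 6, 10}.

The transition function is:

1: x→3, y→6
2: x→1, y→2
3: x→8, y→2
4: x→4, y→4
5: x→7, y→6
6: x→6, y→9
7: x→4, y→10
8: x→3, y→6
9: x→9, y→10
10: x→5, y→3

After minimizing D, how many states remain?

Initial partition by acceptance: {4,5,6,10} | {1,2,3,7,8,9}.
Refine {4,5,6,10} on symbol x: members go to different blocks, giving {4,6,10} and {5}.
Split {4,6,10} by δ(·,x) → {4,6} and {10}.
Split {4,6} by δ(·,y) → {4} and {6}.
Split {1,2,3,7,8,9} by δ(·,x) → {1,2,3,8,9} and {7}.
On input y, block {1,2,3,8,9} splits into {1,8} and {2,3} and {9}.
The partition is now stable with 8 blocks: {4} | {1,8} | {5} | {10} | {6} | {7} | {2,3} | {9}.

8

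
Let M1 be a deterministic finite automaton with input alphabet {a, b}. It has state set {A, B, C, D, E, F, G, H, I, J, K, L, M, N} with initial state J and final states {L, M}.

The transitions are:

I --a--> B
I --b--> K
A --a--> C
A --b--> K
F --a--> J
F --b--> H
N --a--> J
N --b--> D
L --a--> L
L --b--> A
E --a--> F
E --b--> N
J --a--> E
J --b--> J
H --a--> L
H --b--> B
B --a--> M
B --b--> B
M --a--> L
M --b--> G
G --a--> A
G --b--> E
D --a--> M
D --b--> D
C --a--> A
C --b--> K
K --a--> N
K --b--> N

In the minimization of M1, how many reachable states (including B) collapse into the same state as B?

States {I} cannot be reached from the start state, so discard them.
Initial partition by acceptance: {L,M} | {A,B,C,D,E,F,G,H,J,K,N}.
On input a, block {A,B,C,D,E,F,G,H,J,K,N} splits into {A,C,E,F,G,J,K,N} and {B,D,H}.
Split {A,C,E,F,G,J,K,N} by δ(·,b) → {A,C,E,G,J,K} and {F,N}.
Split {A,C,E,G,J,K} by δ(·,a) → {A,C,G,J} and {E,K}.
On input a, block {A,C,G,J} splits into {A,C,G} and {J}.
Stable partition: {L,M} | {A,C,G} | {B,D,H} | {F,N} | {E,K} | {J} — 6 equivalence classes.
The equivalence class containing B is {B,D,H}, of size 3.

3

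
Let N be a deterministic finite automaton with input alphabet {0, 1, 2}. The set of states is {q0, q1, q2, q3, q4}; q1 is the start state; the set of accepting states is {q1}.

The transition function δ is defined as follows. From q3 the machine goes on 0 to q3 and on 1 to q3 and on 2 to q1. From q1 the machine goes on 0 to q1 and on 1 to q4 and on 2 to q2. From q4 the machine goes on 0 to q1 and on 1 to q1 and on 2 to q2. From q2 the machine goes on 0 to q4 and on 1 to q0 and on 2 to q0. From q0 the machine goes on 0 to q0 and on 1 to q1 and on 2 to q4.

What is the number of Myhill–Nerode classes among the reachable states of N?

4

Reachable states from the start: {q0,q1,q2,q4}. Unreachable: {q3} — drop them.
Initial partition by acceptance: {q1} | {q0,q2,q4}.
Split {q0,q2,q4} by δ(·,0) → {q0,q2} and {q4}.
Split {q0,q2} by δ(·,0) → {q0} and {q2}.
Stable partition: {q1} | {q0} | {q4} | {q2} — 4 equivalence classes.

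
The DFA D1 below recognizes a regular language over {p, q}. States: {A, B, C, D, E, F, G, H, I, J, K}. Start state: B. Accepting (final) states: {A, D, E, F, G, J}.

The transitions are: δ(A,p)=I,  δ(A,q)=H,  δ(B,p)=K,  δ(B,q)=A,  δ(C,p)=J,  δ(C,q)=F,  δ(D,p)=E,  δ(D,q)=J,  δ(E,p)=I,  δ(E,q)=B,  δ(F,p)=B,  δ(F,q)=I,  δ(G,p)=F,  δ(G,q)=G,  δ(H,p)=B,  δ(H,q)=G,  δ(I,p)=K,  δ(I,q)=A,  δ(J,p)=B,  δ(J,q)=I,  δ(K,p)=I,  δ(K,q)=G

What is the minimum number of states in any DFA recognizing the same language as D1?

5

States {C,D,E,J} cannot be reached from the start state, so discard them.
Initial partition by acceptance: {A,F,G} | {B,H,I,K}.
Refine {A,F,G} on symbol p: members go to different blocks, giving {A,F} and {G}.
Split {B,H,I,K} by δ(·,q) → {B,I} and {H,K}.
On input q, block {A,F} splits into {A} and {F}.
No further refinement is possible. Final partition (5 blocks): {A} | {B,I} | {G} | {H,K} | {F}.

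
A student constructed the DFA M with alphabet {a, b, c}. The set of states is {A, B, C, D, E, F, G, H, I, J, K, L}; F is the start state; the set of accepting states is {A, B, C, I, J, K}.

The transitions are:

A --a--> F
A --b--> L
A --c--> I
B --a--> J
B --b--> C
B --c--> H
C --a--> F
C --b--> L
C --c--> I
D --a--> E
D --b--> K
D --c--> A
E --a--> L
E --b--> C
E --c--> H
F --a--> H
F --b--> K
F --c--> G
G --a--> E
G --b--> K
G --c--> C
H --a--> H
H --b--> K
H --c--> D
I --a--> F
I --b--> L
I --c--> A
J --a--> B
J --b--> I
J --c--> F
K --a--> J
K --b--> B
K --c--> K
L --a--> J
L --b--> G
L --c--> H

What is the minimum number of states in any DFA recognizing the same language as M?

7

Every state is reachable, so we keep all 12.
P0 = {A,B,C,I,J,K} | {D,E,F,G,H,L}.
On input a, block {A,B,C,I,J,K} splits into {A,C,I} and {B,J,K}.
Refine {D,E,F,G,H,L} on symbol a: members go to different blocks, giving {D,E,F,G,H} and {L}.
Split {D,E,F,G,H} by δ(·,a) → {D,F,G,H} and {E}.
Split {D,F,G,H} by δ(·,a) → {D,G} and {F,H}.
On input b, block {B,J,K} splits into {B,J} and {K}.
Stable partition: {A,C,I} | {D,G} | {B,J} | {L} | {E} | {F,H} | {K} — 7 equivalence classes.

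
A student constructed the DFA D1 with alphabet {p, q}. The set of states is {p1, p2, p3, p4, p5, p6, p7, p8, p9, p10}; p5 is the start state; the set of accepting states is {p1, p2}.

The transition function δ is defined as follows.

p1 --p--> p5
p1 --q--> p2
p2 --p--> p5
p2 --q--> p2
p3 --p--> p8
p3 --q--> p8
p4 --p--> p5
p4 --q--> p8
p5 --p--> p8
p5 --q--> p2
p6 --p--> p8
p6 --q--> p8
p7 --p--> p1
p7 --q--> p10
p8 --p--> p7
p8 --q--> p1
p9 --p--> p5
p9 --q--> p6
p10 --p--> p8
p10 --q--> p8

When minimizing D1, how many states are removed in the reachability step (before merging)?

BFS from p5 reaches {p1, p2, p5, p7, p8, p10}; the 4 state(s) p3, p4, p6, p9 are never visited.

4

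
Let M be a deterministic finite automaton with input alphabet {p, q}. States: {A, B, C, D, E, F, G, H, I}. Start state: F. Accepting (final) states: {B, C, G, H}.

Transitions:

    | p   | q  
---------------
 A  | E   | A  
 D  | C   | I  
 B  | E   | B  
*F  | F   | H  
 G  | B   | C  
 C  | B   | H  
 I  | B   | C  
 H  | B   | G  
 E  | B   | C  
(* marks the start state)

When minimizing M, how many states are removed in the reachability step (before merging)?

No path from F leads to A, D, I; the other 6 states are all reachable.

3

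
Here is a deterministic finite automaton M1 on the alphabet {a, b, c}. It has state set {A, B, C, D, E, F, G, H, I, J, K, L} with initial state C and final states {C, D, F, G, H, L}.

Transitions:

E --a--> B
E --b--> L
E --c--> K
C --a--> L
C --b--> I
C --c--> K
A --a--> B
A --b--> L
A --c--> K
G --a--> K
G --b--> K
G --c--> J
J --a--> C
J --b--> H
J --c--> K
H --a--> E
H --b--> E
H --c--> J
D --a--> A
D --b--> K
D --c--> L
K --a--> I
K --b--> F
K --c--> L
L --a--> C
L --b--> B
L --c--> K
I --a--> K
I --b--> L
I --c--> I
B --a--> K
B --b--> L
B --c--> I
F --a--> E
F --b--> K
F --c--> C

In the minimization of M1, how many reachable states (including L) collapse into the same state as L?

2

States {A,D,G,H,J} cannot be reached from the start state, so discard them.
P0 = {C,F,L} | {B,E,I,K}.
Refine {C,F,L} on symbol a: members go to different blocks, giving {C,L} and {F}.
On input b, block {B,E,I,K} splits into {B,E,I} and {K}.
On input a, block {B,E,I} splits into {B,I} and {E}.
The partition is now stable with 5 blocks: {C,L} | {B,I} | {F} | {K} | {E}.
State L belongs to the block {C,L}, which has 2 states.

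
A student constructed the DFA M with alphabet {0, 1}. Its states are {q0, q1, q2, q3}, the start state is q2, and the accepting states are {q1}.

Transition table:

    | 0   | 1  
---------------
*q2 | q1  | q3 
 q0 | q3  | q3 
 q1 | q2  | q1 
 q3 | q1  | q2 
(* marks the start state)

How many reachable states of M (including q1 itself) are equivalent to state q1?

1

Reachable states from the start: {q1,q2,q3}. Unreachable: {q0} — drop them.
Initial partition by acceptance: {q1} | {q2,q3}.
The partition is now stable with 2 blocks: {q1} | {q2,q3}.
The equivalence class containing q1 is {q1}, of size 1.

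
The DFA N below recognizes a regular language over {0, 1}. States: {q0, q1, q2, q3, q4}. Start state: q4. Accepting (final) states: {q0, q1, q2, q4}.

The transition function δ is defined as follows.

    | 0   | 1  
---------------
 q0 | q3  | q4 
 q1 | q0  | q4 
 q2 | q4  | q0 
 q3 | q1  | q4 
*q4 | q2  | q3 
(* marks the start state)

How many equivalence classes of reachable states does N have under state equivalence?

All states are reachable from the start state.
Start with accepting vs non-accepting: {q0,q1,q2,q4} | {q3}.
On input 0, block {q0,q1,q2,q4} splits into {q1,q2,q4} and {q0}.
Split {q1,q2,q4} by δ(·,0) → {q2,q4} and {q1}.
Refine {q2,q4} on symbol 1: members go to different blocks, giving {q2} and {q4}.
The partition is now stable with 5 blocks: {q2} | {q3} | {q0} | {q1} | {q4}.

5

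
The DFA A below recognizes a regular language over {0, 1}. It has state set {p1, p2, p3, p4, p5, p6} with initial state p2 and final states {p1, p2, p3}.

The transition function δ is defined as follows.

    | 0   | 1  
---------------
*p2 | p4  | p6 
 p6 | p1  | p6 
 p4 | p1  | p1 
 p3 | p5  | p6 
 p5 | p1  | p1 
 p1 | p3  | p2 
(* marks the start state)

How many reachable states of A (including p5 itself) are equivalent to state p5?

All states are reachable from the start state.
Start with accepting vs non-accepting: {p1,p2,p3} | {p4,p5,p6}.
Split {p1,p2,p3} by δ(·,0) → {p2,p3} and {p1}.
Refine {p4,p5,p6} on symbol 1: members go to different blocks, giving {p4,p5} and {p6}.
No further refinement is possible. Final partition (4 blocks): {p2,p3} | {p4,p5} | {p1} | {p6}.
State p5 belongs to the block {p4,p5}, which has 2 states.

2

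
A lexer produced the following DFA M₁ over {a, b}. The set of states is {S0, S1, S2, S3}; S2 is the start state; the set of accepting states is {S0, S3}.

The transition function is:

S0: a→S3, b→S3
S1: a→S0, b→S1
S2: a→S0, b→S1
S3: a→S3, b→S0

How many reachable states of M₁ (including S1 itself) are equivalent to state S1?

2

Start with accepting vs non-accepting: {S0,S3} | {S1,S2}.
Stable partition: {S0,S3} | {S1,S2} — 2 equivalence classes.
State S1 belongs to the block {S1,S2}, which has 2 states.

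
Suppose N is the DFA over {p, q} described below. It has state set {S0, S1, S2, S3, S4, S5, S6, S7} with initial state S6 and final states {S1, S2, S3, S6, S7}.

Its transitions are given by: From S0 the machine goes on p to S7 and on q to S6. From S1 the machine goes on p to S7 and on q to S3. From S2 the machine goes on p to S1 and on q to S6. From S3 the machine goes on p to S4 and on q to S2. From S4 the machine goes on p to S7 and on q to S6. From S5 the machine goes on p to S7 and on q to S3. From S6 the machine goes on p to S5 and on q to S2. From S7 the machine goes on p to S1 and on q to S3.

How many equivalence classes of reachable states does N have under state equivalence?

3

Reachable states from the start: {S1,S2,S3,S4,S5,S6,S7}. Unreachable: {S0} — drop them.
Start with accepting vs non-accepting: {S1,S2,S3,S6,S7} | {S4,S5}.
On input p, block {S1,S2,S3,S6,S7} splits into {S1,S2,S7} and {S3,S6}.
The partition is now stable with 3 blocks: {S1,S2,S7} | {S4,S5} | {S3,S6}.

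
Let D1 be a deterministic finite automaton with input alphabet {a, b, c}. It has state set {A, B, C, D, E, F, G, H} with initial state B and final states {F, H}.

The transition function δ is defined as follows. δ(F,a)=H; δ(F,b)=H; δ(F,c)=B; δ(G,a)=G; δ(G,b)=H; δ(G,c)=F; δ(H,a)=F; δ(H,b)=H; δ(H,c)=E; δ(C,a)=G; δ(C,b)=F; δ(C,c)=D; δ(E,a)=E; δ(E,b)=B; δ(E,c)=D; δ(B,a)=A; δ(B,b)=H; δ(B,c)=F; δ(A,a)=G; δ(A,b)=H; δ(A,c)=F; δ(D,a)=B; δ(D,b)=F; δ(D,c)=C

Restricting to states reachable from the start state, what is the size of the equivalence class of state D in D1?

2

Start with accepting vs non-accepting: {F,H} | {A,B,C,D,E,G}.
On input b, block {A,B,C,D,E,G} splits into {A,B,C,D,G} and {E}.
Split {F,H} by δ(·,c) → {F} and {H}.
On input b, block {A,B,C,D,G} splits into {A,B,G} and {C,D}.
The partition is now stable with 5 blocks: {F} | {A,B,G} | {E} | {H} | {C,D}.
The equivalence class containing D is {C,D}, of size 2.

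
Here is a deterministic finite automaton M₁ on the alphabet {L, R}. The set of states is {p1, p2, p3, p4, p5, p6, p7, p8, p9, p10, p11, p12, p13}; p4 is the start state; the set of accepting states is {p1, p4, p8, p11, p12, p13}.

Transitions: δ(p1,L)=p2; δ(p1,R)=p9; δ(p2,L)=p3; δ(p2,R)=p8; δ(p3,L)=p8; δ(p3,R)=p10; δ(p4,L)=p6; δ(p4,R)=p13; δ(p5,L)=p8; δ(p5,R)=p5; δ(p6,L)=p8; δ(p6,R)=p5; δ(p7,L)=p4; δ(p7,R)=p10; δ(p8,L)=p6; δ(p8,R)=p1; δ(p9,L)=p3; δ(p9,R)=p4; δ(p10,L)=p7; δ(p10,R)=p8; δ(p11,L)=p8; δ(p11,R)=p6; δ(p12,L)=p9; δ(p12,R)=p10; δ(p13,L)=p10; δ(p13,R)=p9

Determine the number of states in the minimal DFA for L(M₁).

Reachable states from the start: {p1,p2,p3,p4,p5,p6,p7,p8,p9,p10,p13}. Unreachable: {p11,p12} — drop them.
Initial partition by acceptance: {p1,p4,p8,p13} | {p2,p3,p5,p6,p7,p9,p10}.
Refine {p1,p4,p8,p13} on symbol R: members go to different blocks, giving {p1,p13} and {p4,p8}.
On input L, block {p2,p3,p5,p6,p7,p9,p10} splits into {p3,p5,p6,p7} and {p2,p9,p10}.
Split {p3,p5,p6,p7} by δ(·,R) → {p3,p7} and {p5,p6}.
Stable partition: {p1,p13} | {p3,p7} | {p4,p8} | {p2,p9,p10} | {p5,p6} — 5 equivalence classes.

5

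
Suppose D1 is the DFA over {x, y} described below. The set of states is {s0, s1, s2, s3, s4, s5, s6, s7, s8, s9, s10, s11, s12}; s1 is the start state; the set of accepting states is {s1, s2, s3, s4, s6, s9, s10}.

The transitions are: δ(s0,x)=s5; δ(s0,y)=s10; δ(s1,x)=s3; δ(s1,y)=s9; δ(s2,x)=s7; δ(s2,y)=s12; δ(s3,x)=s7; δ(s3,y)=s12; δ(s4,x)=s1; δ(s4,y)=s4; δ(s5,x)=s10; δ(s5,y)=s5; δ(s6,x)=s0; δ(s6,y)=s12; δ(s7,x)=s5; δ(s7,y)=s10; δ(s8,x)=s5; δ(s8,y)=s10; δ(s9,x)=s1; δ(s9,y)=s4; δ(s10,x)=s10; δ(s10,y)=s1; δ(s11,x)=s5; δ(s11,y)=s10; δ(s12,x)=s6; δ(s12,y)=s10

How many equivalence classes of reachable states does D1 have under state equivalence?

First remove the unreachable states {s2,s8,s11}; 10 states remain.
Start with accepting vs non-accepting: {s1,s3,s4,s6,s9,s10} | {s0,s5,s7,s12}.
Split {s1,s3,s4,s6,s9,s10} by δ(·,x) → {s1,s4,s9,s10} and {s3,s6}.
On input x, block {s1,s4,s9,s10} splits into {s4,s9,s10} and {s1}.
On input x, block {s4,s9,s10} splits into {s4,s9} and {s10}.
Split {s0,s5,s7,s12} by δ(·,x) → {s0,s7} and {s5} and {s12}.
The partition is now stable with 7 blocks: {s4,s9} | {s0,s7} | {s3,s6} | {s1} | {s10} | {s5} | {s12}.

7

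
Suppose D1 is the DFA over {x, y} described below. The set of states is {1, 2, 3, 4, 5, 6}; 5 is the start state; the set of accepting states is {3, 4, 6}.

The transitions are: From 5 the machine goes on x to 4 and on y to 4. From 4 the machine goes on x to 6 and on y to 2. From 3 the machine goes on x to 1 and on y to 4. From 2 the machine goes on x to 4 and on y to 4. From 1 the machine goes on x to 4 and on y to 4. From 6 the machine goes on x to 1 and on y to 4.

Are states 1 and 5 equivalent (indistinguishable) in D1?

Reachable states from the start: {1,2,4,5,6}. Unreachable: {3} — drop them.
Initial partition by acceptance: {4,6} | {1,2,5}.
On input x, block {4,6} splits into {4} and {6}.
Stable partition: {4} | {1,2,5} | {6} — 3 equivalence classes.
1 and 5 lie in the same block of the stable partition, so they are equivalent — no string distinguishes them.

Yes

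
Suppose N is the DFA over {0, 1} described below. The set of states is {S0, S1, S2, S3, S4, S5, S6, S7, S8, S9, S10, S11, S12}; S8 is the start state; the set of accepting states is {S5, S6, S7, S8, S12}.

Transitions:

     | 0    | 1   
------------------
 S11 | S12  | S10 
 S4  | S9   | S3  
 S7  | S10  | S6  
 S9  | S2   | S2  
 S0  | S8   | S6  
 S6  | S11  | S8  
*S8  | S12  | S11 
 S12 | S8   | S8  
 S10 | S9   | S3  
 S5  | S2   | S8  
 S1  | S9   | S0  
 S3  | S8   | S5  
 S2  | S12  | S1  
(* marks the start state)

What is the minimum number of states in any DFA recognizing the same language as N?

7

Reachable states from the start: {S0,S1,S2,S3,S5,S6,S8,S9,S10,S11,S12}. Unreachable: {S4,S7} — drop them.
Start with accepting vs non-accepting: {S5,S6,S8,S12} | {S0,S1,S2,S3,S9,S10,S11}.
Refine {S5,S6,S8,S12} on symbol 0: members go to different blocks, giving {S5,S6} and {S8,S12}.
Refine {S0,S1,S2,S3,S9,S10,S11} on symbol 0: members go to different blocks, giving {S0,S2,S3,S11} and {S1,S9,S10}.
Split {S0,S2,S3,S11} by δ(·,1) → {S0,S3} and {S2,S11}.
On input 1, block {S8,S12} splits into {S8} and {S12}.
Refine {S1,S9,S10} on symbol 0: members go to different blocks, giving {S1,S10} and {S9}.
The partition is now stable with 7 blocks: {S5,S6} | {S0,S3} | {S8} | {S1,S10} | {S2,S11} | {S12} | {S9}.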